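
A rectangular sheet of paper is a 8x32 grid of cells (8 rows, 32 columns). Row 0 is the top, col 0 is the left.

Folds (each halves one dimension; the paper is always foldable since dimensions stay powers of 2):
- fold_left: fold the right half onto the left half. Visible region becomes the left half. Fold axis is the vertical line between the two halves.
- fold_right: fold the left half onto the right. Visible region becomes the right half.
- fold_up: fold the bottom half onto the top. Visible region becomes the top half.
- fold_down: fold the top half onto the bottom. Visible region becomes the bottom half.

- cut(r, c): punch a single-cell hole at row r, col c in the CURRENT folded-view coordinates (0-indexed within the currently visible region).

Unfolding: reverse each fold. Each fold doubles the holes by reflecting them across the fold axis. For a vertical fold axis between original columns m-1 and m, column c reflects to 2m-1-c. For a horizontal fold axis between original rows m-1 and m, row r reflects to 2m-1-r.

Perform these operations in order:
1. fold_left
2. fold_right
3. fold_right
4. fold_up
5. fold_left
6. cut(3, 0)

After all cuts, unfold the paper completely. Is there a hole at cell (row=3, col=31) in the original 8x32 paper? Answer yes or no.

Op 1 fold_left: fold axis v@16; visible region now rows[0,8) x cols[0,16) = 8x16
Op 2 fold_right: fold axis v@8; visible region now rows[0,8) x cols[8,16) = 8x8
Op 3 fold_right: fold axis v@12; visible region now rows[0,8) x cols[12,16) = 8x4
Op 4 fold_up: fold axis h@4; visible region now rows[0,4) x cols[12,16) = 4x4
Op 5 fold_left: fold axis v@14; visible region now rows[0,4) x cols[12,14) = 4x2
Op 6 cut(3, 0): punch at orig (3,12); cuts so far [(3, 12)]; region rows[0,4) x cols[12,14) = 4x2
Unfold 1 (reflect across v@14): 2 holes -> [(3, 12), (3, 15)]
Unfold 2 (reflect across h@4): 4 holes -> [(3, 12), (3, 15), (4, 12), (4, 15)]
Unfold 3 (reflect across v@12): 8 holes -> [(3, 8), (3, 11), (3, 12), (3, 15), (4, 8), (4, 11), (4, 12), (4, 15)]
Unfold 4 (reflect across v@8): 16 holes -> [(3, 0), (3, 3), (3, 4), (3, 7), (3, 8), (3, 11), (3, 12), (3, 15), (4, 0), (4, 3), (4, 4), (4, 7), (4, 8), (4, 11), (4, 12), (4, 15)]
Unfold 5 (reflect across v@16): 32 holes -> [(3, 0), (3, 3), (3, 4), (3, 7), (3, 8), (3, 11), (3, 12), (3, 15), (3, 16), (3, 19), (3, 20), (3, 23), (3, 24), (3, 27), (3, 28), (3, 31), (4, 0), (4, 3), (4, 4), (4, 7), (4, 8), (4, 11), (4, 12), (4, 15), (4, 16), (4, 19), (4, 20), (4, 23), (4, 24), (4, 27), (4, 28), (4, 31)]
Holes: [(3, 0), (3, 3), (3, 4), (3, 7), (3, 8), (3, 11), (3, 12), (3, 15), (3, 16), (3, 19), (3, 20), (3, 23), (3, 24), (3, 27), (3, 28), (3, 31), (4, 0), (4, 3), (4, 4), (4, 7), (4, 8), (4, 11), (4, 12), (4, 15), (4, 16), (4, 19), (4, 20), (4, 23), (4, 24), (4, 27), (4, 28), (4, 31)]

Answer: yes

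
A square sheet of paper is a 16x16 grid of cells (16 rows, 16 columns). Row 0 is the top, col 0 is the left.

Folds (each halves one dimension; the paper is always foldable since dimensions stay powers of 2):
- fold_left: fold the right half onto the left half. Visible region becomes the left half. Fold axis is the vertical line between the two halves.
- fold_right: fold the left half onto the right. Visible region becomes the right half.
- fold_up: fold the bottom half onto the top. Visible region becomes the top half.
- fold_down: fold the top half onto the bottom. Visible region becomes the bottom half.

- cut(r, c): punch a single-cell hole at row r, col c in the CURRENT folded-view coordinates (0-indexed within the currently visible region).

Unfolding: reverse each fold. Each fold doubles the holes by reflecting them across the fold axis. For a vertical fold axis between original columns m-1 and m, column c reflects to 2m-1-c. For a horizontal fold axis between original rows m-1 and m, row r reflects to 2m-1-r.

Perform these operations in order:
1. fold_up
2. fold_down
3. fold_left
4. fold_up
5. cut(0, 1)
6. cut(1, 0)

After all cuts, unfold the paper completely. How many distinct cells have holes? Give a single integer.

Answer: 32

Derivation:
Op 1 fold_up: fold axis h@8; visible region now rows[0,8) x cols[0,16) = 8x16
Op 2 fold_down: fold axis h@4; visible region now rows[4,8) x cols[0,16) = 4x16
Op 3 fold_left: fold axis v@8; visible region now rows[4,8) x cols[0,8) = 4x8
Op 4 fold_up: fold axis h@6; visible region now rows[4,6) x cols[0,8) = 2x8
Op 5 cut(0, 1): punch at orig (4,1); cuts so far [(4, 1)]; region rows[4,6) x cols[0,8) = 2x8
Op 6 cut(1, 0): punch at orig (5,0); cuts so far [(4, 1), (5, 0)]; region rows[4,6) x cols[0,8) = 2x8
Unfold 1 (reflect across h@6): 4 holes -> [(4, 1), (5, 0), (6, 0), (7, 1)]
Unfold 2 (reflect across v@8): 8 holes -> [(4, 1), (4, 14), (5, 0), (5, 15), (6, 0), (6, 15), (7, 1), (7, 14)]
Unfold 3 (reflect across h@4): 16 holes -> [(0, 1), (0, 14), (1, 0), (1, 15), (2, 0), (2, 15), (3, 1), (3, 14), (4, 1), (4, 14), (5, 0), (5, 15), (6, 0), (6, 15), (7, 1), (7, 14)]
Unfold 4 (reflect across h@8): 32 holes -> [(0, 1), (0, 14), (1, 0), (1, 15), (2, 0), (2, 15), (3, 1), (3, 14), (4, 1), (4, 14), (5, 0), (5, 15), (6, 0), (6, 15), (7, 1), (7, 14), (8, 1), (8, 14), (9, 0), (9, 15), (10, 0), (10, 15), (11, 1), (11, 14), (12, 1), (12, 14), (13, 0), (13, 15), (14, 0), (14, 15), (15, 1), (15, 14)]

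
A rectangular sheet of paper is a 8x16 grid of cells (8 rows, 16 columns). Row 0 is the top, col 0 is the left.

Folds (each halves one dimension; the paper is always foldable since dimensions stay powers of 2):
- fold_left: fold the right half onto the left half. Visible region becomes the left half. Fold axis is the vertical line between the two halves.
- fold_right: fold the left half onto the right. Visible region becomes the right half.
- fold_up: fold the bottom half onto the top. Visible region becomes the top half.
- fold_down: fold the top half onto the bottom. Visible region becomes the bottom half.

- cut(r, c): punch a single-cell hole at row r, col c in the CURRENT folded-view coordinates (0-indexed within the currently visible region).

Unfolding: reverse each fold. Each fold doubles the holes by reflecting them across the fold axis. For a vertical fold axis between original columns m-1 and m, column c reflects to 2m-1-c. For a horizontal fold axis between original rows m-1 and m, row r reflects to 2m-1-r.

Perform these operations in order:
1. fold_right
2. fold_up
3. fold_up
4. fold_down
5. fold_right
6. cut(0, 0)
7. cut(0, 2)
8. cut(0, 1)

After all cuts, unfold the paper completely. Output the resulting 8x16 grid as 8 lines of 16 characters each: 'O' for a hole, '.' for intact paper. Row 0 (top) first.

Answer: .OOOOOO..OOOOOO.
.OOOOOO..OOOOOO.
.OOOOOO..OOOOOO.
.OOOOOO..OOOOOO.
.OOOOOO..OOOOOO.
.OOOOOO..OOOOOO.
.OOOOOO..OOOOOO.
.OOOOOO..OOOOOO.

Derivation:
Op 1 fold_right: fold axis v@8; visible region now rows[0,8) x cols[8,16) = 8x8
Op 2 fold_up: fold axis h@4; visible region now rows[0,4) x cols[8,16) = 4x8
Op 3 fold_up: fold axis h@2; visible region now rows[0,2) x cols[8,16) = 2x8
Op 4 fold_down: fold axis h@1; visible region now rows[1,2) x cols[8,16) = 1x8
Op 5 fold_right: fold axis v@12; visible region now rows[1,2) x cols[12,16) = 1x4
Op 6 cut(0, 0): punch at orig (1,12); cuts so far [(1, 12)]; region rows[1,2) x cols[12,16) = 1x4
Op 7 cut(0, 2): punch at orig (1,14); cuts so far [(1, 12), (1, 14)]; region rows[1,2) x cols[12,16) = 1x4
Op 8 cut(0, 1): punch at orig (1,13); cuts so far [(1, 12), (1, 13), (1, 14)]; region rows[1,2) x cols[12,16) = 1x4
Unfold 1 (reflect across v@12): 6 holes -> [(1, 9), (1, 10), (1, 11), (1, 12), (1, 13), (1, 14)]
Unfold 2 (reflect across h@1): 12 holes -> [(0, 9), (0, 10), (0, 11), (0, 12), (0, 13), (0, 14), (1, 9), (1, 10), (1, 11), (1, 12), (1, 13), (1, 14)]
Unfold 3 (reflect across h@2): 24 holes -> [(0, 9), (0, 10), (0, 11), (0, 12), (0, 13), (0, 14), (1, 9), (1, 10), (1, 11), (1, 12), (1, 13), (1, 14), (2, 9), (2, 10), (2, 11), (2, 12), (2, 13), (2, 14), (3, 9), (3, 10), (3, 11), (3, 12), (3, 13), (3, 14)]
Unfold 4 (reflect across h@4): 48 holes -> [(0, 9), (0, 10), (0, 11), (0, 12), (0, 13), (0, 14), (1, 9), (1, 10), (1, 11), (1, 12), (1, 13), (1, 14), (2, 9), (2, 10), (2, 11), (2, 12), (2, 13), (2, 14), (3, 9), (3, 10), (3, 11), (3, 12), (3, 13), (3, 14), (4, 9), (4, 10), (4, 11), (4, 12), (4, 13), (4, 14), (5, 9), (5, 10), (5, 11), (5, 12), (5, 13), (5, 14), (6, 9), (6, 10), (6, 11), (6, 12), (6, 13), (6, 14), (7, 9), (7, 10), (7, 11), (7, 12), (7, 13), (7, 14)]
Unfold 5 (reflect across v@8): 96 holes -> [(0, 1), (0, 2), (0, 3), (0, 4), (0, 5), (0, 6), (0, 9), (0, 10), (0, 11), (0, 12), (0, 13), (0, 14), (1, 1), (1, 2), (1, 3), (1, 4), (1, 5), (1, 6), (1, 9), (1, 10), (1, 11), (1, 12), (1, 13), (1, 14), (2, 1), (2, 2), (2, 3), (2, 4), (2, 5), (2, 6), (2, 9), (2, 10), (2, 11), (2, 12), (2, 13), (2, 14), (3, 1), (3, 2), (3, 3), (3, 4), (3, 5), (3, 6), (3, 9), (3, 10), (3, 11), (3, 12), (3, 13), (3, 14), (4, 1), (4, 2), (4, 3), (4, 4), (4, 5), (4, 6), (4, 9), (4, 10), (4, 11), (4, 12), (4, 13), (4, 14), (5, 1), (5, 2), (5, 3), (5, 4), (5, 5), (5, 6), (5, 9), (5, 10), (5, 11), (5, 12), (5, 13), (5, 14), (6, 1), (6, 2), (6, 3), (6, 4), (6, 5), (6, 6), (6, 9), (6, 10), (6, 11), (6, 12), (6, 13), (6, 14), (7, 1), (7, 2), (7, 3), (7, 4), (7, 5), (7, 6), (7, 9), (7, 10), (7, 11), (7, 12), (7, 13), (7, 14)]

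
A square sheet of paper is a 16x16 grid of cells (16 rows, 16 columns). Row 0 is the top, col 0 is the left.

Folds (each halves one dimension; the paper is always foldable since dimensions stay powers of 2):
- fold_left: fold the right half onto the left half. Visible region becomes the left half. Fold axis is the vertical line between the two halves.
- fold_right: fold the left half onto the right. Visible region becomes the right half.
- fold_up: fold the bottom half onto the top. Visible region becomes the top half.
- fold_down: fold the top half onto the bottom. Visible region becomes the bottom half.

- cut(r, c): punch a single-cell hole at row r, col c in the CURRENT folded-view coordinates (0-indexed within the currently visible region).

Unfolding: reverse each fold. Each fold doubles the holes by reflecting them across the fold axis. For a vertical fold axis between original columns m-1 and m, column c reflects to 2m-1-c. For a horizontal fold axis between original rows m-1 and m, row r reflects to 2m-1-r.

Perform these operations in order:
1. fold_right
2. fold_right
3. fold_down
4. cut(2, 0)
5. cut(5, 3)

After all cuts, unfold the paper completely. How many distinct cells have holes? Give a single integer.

Op 1 fold_right: fold axis v@8; visible region now rows[0,16) x cols[8,16) = 16x8
Op 2 fold_right: fold axis v@12; visible region now rows[0,16) x cols[12,16) = 16x4
Op 3 fold_down: fold axis h@8; visible region now rows[8,16) x cols[12,16) = 8x4
Op 4 cut(2, 0): punch at orig (10,12); cuts so far [(10, 12)]; region rows[8,16) x cols[12,16) = 8x4
Op 5 cut(5, 3): punch at orig (13,15); cuts so far [(10, 12), (13, 15)]; region rows[8,16) x cols[12,16) = 8x4
Unfold 1 (reflect across h@8): 4 holes -> [(2, 15), (5, 12), (10, 12), (13, 15)]
Unfold 2 (reflect across v@12): 8 holes -> [(2, 8), (2, 15), (5, 11), (5, 12), (10, 11), (10, 12), (13, 8), (13, 15)]
Unfold 3 (reflect across v@8): 16 holes -> [(2, 0), (2, 7), (2, 8), (2, 15), (5, 3), (5, 4), (5, 11), (5, 12), (10, 3), (10, 4), (10, 11), (10, 12), (13, 0), (13, 7), (13, 8), (13, 15)]

Answer: 16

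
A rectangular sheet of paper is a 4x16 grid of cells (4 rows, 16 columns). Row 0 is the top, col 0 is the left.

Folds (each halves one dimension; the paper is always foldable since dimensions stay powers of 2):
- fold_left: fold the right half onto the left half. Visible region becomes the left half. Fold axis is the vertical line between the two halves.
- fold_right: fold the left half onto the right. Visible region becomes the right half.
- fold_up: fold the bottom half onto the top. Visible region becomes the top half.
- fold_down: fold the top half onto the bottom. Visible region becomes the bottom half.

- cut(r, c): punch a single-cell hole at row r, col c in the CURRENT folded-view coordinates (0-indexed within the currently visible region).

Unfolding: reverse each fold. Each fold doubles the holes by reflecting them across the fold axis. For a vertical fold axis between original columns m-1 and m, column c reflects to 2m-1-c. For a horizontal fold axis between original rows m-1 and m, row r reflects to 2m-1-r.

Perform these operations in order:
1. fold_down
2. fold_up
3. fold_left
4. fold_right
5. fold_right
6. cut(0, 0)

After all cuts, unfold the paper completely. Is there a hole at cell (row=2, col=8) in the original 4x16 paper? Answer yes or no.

Answer: no

Derivation:
Op 1 fold_down: fold axis h@2; visible region now rows[2,4) x cols[0,16) = 2x16
Op 2 fold_up: fold axis h@3; visible region now rows[2,3) x cols[0,16) = 1x16
Op 3 fold_left: fold axis v@8; visible region now rows[2,3) x cols[0,8) = 1x8
Op 4 fold_right: fold axis v@4; visible region now rows[2,3) x cols[4,8) = 1x4
Op 5 fold_right: fold axis v@6; visible region now rows[2,3) x cols[6,8) = 1x2
Op 6 cut(0, 0): punch at orig (2,6); cuts so far [(2, 6)]; region rows[2,3) x cols[6,8) = 1x2
Unfold 1 (reflect across v@6): 2 holes -> [(2, 5), (2, 6)]
Unfold 2 (reflect across v@4): 4 holes -> [(2, 1), (2, 2), (2, 5), (2, 6)]
Unfold 3 (reflect across v@8): 8 holes -> [(2, 1), (2, 2), (2, 5), (2, 6), (2, 9), (2, 10), (2, 13), (2, 14)]
Unfold 4 (reflect across h@3): 16 holes -> [(2, 1), (2, 2), (2, 5), (2, 6), (2, 9), (2, 10), (2, 13), (2, 14), (3, 1), (3, 2), (3, 5), (3, 6), (3, 9), (3, 10), (3, 13), (3, 14)]
Unfold 5 (reflect across h@2): 32 holes -> [(0, 1), (0, 2), (0, 5), (0, 6), (0, 9), (0, 10), (0, 13), (0, 14), (1, 1), (1, 2), (1, 5), (1, 6), (1, 9), (1, 10), (1, 13), (1, 14), (2, 1), (2, 2), (2, 5), (2, 6), (2, 9), (2, 10), (2, 13), (2, 14), (3, 1), (3, 2), (3, 5), (3, 6), (3, 9), (3, 10), (3, 13), (3, 14)]
Holes: [(0, 1), (0, 2), (0, 5), (0, 6), (0, 9), (0, 10), (0, 13), (0, 14), (1, 1), (1, 2), (1, 5), (1, 6), (1, 9), (1, 10), (1, 13), (1, 14), (2, 1), (2, 2), (2, 5), (2, 6), (2, 9), (2, 10), (2, 13), (2, 14), (3, 1), (3, 2), (3, 5), (3, 6), (3, 9), (3, 10), (3, 13), (3, 14)]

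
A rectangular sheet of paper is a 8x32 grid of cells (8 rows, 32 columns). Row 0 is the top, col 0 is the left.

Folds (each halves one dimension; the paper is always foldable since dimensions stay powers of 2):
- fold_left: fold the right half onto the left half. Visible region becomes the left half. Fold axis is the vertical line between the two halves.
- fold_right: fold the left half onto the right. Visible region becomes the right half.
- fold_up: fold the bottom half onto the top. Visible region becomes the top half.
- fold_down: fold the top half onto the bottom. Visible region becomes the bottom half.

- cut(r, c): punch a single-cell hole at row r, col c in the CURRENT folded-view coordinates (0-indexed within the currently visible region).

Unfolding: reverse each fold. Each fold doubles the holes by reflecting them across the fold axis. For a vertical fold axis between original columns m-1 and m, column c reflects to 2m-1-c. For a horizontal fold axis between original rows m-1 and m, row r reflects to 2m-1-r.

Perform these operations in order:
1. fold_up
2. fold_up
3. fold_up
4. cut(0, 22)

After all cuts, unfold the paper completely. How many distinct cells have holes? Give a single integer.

Answer: 8

Derivation:
Op 1 fold_up: fold axis h@4; visible region now rows[0,4) x cols[0,32) = 4x32
Op 2 fold_up: fold axis h@2; visible region now rows[0,2) x cols[0,32) = 2x32
Op 3 fold_up: fold axis h@1; visible region now rows[0,1) x cols[0,32) = 1x32
Op 4 cut(0, 22): punch at orig (0,22); cuts so far [(0, 22)]; region rows[0,1) x cols[0,32) = 1x32
Unfold 1 (reflect across h@1): 2 holes -> [(0, 22), (1, 22)]
Unfold 2 (reflect across h@2): 4 holes -> [(0, 22), (1, 22), (2, 22), (3, 22)]
Unfold 3 (reflect across h@4): 8 holes -> [(0, 22), (1, 22), (2, 22), (3, 22), (4, 22), (5, 22), (6, 22), (7, 22)]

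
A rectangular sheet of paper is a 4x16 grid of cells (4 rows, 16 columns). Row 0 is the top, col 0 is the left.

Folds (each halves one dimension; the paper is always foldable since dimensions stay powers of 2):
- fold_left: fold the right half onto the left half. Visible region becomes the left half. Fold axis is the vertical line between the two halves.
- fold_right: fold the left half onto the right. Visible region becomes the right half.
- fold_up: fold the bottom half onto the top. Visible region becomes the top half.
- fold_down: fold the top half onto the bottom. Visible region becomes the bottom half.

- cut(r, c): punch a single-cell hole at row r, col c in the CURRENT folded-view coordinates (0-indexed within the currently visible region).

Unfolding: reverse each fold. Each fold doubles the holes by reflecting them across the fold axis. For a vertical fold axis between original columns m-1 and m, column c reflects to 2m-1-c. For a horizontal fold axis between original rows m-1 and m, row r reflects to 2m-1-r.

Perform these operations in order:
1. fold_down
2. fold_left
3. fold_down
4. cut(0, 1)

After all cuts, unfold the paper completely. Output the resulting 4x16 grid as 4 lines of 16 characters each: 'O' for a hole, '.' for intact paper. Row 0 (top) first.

Op 1 fold_down: fold axis h@2; visible region now rows[2,4) x cols[0,16) = 2x16
Op 2 fold_left: fold axis v@8; visible region now rows[2,4) x cols[0,8) = 2x8
Op 3 fold_down: fold axis h@3; visible region now rows[3,4) x cols[0,8) = 1x8
Op 4 cut(0, 1): punch at orig (3,1); cuts so far [(3, 1)]; region rows[3,4) x cols[0,8) = 1x8
Unfold 1 (reflect across h@3): 2 holes -> [(2, 1), (3, 1)]
Unfold 2 (reflect across v@8): 4 holes -> [(2, 1), (2, 14), (3, 1), (3, 14)]
Unfold 3 (reflect across h@2): 8 holes -> [(0, 1), (0, 14), (1, 1), (1, 14), (2, 1), (2, 14), (3, 1), (3, 14)]

Answer: .O............O.
.O............O.
.O............O.
.O............O.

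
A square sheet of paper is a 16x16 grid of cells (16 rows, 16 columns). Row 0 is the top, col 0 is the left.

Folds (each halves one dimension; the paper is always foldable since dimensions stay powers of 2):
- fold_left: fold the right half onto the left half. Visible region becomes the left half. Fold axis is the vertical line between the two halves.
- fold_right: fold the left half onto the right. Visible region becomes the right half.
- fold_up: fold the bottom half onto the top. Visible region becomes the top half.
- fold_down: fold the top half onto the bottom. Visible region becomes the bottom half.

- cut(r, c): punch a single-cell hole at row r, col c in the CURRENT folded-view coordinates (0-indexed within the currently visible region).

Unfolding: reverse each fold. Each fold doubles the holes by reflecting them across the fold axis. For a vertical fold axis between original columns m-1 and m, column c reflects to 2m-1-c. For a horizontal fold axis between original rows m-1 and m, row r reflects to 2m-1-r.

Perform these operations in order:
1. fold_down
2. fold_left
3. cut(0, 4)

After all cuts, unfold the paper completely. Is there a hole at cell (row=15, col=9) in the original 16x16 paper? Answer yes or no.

Op 1 fold_down: fold axis h@8; visible region now rows[8,16) x cols[0,16) = 8x16
Op 2 fold_left: fold axis v@8; visible region now rows[8,16) x cols[0,8) = 8x8
Op 3 cut(0, 4): punch at orig (8,4); cuts so far [(8, 4)]; region rows[8,16) x cols[0,8) = 8x8
Unfold 1 (reflect across v@8): 2 holes -> [(8, 4), (8, 11)]
Unfold 2 (reflect across h@8): 4 holes -> [(7, 4), (7, 11), (8, 4), (8, 11)]
Holes: [(7, 4), (7, 11), (8, 4), (8, 11)]

Answer: no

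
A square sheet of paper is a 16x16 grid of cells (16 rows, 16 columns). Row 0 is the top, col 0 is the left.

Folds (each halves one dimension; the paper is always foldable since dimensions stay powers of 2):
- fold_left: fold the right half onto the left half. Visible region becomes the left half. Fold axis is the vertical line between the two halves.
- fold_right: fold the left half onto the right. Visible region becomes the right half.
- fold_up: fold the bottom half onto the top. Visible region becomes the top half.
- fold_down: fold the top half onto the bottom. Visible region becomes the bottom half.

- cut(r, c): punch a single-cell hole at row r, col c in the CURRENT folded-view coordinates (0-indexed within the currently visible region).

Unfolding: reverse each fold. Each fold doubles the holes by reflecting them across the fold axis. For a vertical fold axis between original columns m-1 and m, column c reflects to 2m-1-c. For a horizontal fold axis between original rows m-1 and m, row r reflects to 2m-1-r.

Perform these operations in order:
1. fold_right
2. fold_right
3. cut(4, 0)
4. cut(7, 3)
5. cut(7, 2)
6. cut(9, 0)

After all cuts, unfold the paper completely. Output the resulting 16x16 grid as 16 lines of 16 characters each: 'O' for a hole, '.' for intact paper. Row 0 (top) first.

Op 1 fold_right: fold axis v@8; visible region now rows[0,16) x cols[8,16) = 16x8
Op 2 fold_right: fold axis v@12; visible region now rows[0,16) x cols[12,16) = 16x4
Op 3 cut(4, 0): punch at orig (4,12); cuts so far [(4, 12)]; region rows[0,16) x cols[12,16) = 16x4
Op 4 cut(7, 3): punch at orig (7,15); cuts so far [(4, 12), (7, 15)]; region rows[0,16) x cols[12,16) = 16x4
Op 5 cut(7, 2): punch at orig (7,14); cuts so far [(4, 12), (7, 14), (7, 15)]; region rows[0,16) x cols[12,16) = 16x4
Op 6 cut(9, 0): punch at orig (9,12); cuts so far [(4, 12), (7, 14), (7, 15), (9, 12)]; region rows[0,16) x cols[12,16) = 16x4
Unfold 1 (reflect across v@12): 8 holes -> [(4, 11), (4, 12), (7, 8), (7, 9), (7, 14), (7, 15), (9, 11), (9, 12)]
Unfold 2 (reflect across v@8): 16 holes -> [(4, 3), (4, 4), (4, 11), (4, 12), (7, 0), (7, 1), (7, 6), (7, 7), (7, 8), (7, 9), (7, 14), (7, 15), (9, 3), (9, 4), (9, 11), (9, 12)]

Answer: ................
................
................
................
...OO......OO...
................
................
OO....OOOO....OO
................
...OO......OO...
................
................
................
................
................
................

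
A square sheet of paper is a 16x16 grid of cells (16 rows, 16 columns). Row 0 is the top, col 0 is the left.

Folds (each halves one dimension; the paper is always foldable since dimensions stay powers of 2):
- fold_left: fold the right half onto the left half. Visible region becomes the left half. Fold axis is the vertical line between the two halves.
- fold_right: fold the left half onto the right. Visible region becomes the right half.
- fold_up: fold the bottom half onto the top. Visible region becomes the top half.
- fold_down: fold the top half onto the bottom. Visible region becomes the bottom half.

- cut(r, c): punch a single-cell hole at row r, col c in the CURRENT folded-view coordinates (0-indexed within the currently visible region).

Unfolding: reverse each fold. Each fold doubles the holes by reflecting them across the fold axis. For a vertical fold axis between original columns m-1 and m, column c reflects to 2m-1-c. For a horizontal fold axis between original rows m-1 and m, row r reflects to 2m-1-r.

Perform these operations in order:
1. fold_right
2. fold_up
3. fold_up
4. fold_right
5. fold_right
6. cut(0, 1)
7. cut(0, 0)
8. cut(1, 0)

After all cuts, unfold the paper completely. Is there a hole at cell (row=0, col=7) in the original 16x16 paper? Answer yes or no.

Answer: yes

Derivation:
Op 1 fold_right: fold axis v@8; visible region now rows[0,16) x cols[8,16) = 16x8
Op 2 fold_up: fold axis h@8; visible region now rows[0,8) x cols[8,16) = 8x8
Op 3 fold_up: fold axis h@4; visible region now rows[0,4) x cols[8,16) = 4x8
Op 4 fold_right: fold axis v@12; visible region now rows[0,4) x cols[12,16) = 4x4
Op 5 fold_right: fold axis v@14; visible region now rows[0,4) x cols[14,16) = 4x2
Op 6 cut(0, 1): punch at orig (0,15); cuts so far [(0, 15)]; region rows[0,4) x cols[14,16) = 4x2
Op 7 cut(0, 0): punch at orig (0,14); cuts so far [(0, 14), (0, 15)]; region rows[0,4) x cols[14,16) = 4x2
Op 8 cut(1, 0): punch at orig (1,14); cuts so far [(0, 14), (0, 15), (1, 14)]; region rows[0,4) x cols[14,16) = 4x2
Unfold 1 (reflect across v@14): 6 holes -> [(0, 12), (0, 13), (0, 14), (0, 15), (1, 13), (1, 14)]
Unfold 2 (reflect across v@12): 12 holes -> [(0, 8), (0, 9), (0, 10), (0, 11), (0, 12), (0, 13), (0, 14), (0, 15), (1, 9), (1, 10), (1, 13), (1, 14)]
Unfold 3 (reflect across h@4): 24 holes -> [(0, 8), (0, 9), (0, 10), (0, 11), (0, 12), (0, 13), (0, 14), (0, 15), (1, 9), (1, 10), (1, 13), (1, 14), (6, 9), (6, 10), (6, 13), (6, 14), (7, 8), (7, 9), (7, 10), (7, 11), (7, 12), (7, 13), (7, 14), (7, 15)]
Unfold 4 (reflect across h@8): 48 holes -> [(0, 8), (0, 9), (0, 10), (0, 11), (0, 12), (0, 13), (0, 14), (0, 15), (1, 9), (1, 10), (1, 13), (1, 14), (6, 9), (6, 10), (6, 13), (6, 14), (7, 8), (7, 9), (7, 10), (7, 11), (7, 12), (7, 13), (7, 14), (7, 15), (8, 8), (8, 9), (8, 10), (8, 11), (8, 12), (8, 13), (8, 14), (8, 15), (9, 9), (9, 10), (9, 13), (9, 14), (14, 9), (14, 10), (14, 13), (14, 14), (15, 8), (15, 9), (15, 10), (15, 11), (15, 12), (15, 13), (15, 14), (15, 15)]
Unfold 5 (reflect across v@8): 96 holes -> [(0, 0), (0, 1), (0, 2), (0, 3), (0, 4), (0, 5), (0, 6), (0, 7), (0, 8), (0, 9), (0, 10), (0, 11), (0, 12), (0, 13), (0, 14), (0, 15), (1, 1), (1, 2), (1, 5), (1, 6), (1, 9), (1, 10), (1, 13), (1, 14), (6, 1), (6, 2), (6, 5), (6, 6), (6, 9), (6, 10), (6, 13), (6, 14), (7, 0), (7, 1), (7, 2), (7, 3), (7, 4), (7, 5), (7, 6), (7, 7), (7, 8), (7, 9), (7, 10), (7, 11), (7, 12), (7, 13), (7, 14), (7, 15), (8, 0), (8, 1), (8, 2), (8, 3), (8, 4), (8, 5), (8, 6), (8, 7), (8, 8), (8, 9), (8, 10), (8, 11), (8, 12), (8, 13), (8, 14), (8, 15), (9, 1), (9, 2), (9, 5), (9, 6), (9, 9), (9, 10), (9, 13), (9, 14), (14, 1), (14, 2), (14, 5), (14, 6), (14, 9), (14, 10), (14, 13), (14, 14), (15, 0), (15, 1), (15, 2), (15, 3), (15, 4), (15, 5), (15, 6), (15, 7), (15, 8), (15, 9), (15, 10), (15, 11), (15, 12), (15, 13), (15, 14), (15, 15)]
Holes: [(0, 0), (0, 1), (0, 2), (0, 3), (0, 4), (0, 5), (0, 6), (0, 7), (0, 8), (0, 9), (0, 10), (0, 11), (0, 12), (0, 13), (0, 14), (0, 15), (1, 1), (1, 2), (1, 5), (1, 6), (1, 9), (1, 10), (1, 13), (1, 14), (6, 1), (6, 2), (6, 5), (6, 6), (6, 9), (6, 10), (6, 13), (6, 14), (7, 0), (7, 1), (7, 2), (7, 3), (7, 4), (7, 5), (7, 6), (7, 7), (7, 8), (7, 9), (7, 10), (7, 11), (7, 12), (7, 13), (7, 14), (7, 15), (8, 0), (8, 1), (8, 2), (8, 3), (8, 4), (8, 5), (8, 6), (8, 7), (8, 8), (8, 9), (8, 10), (8, 11), (8, 12), (8, 13), (8, 14), (8, 15), (9, 1), (9, 2), (9, 5), (9, 6), (9, 9), (9, 10), (9, 13), (9, 14), (14, 1), (14, 2), (14, 5), (14, 6), (14, 9), (14, 10), (14, 13), (14, 14), (15, 0), (15, 1), (15, 2), (15, 3), (15, 4), (15, 5), (15, 6), (15, 7), (15, 8), (15, 9), (15, 10), (15, 11), (15, 12), (15, 13), (15, 14), (15, 15)]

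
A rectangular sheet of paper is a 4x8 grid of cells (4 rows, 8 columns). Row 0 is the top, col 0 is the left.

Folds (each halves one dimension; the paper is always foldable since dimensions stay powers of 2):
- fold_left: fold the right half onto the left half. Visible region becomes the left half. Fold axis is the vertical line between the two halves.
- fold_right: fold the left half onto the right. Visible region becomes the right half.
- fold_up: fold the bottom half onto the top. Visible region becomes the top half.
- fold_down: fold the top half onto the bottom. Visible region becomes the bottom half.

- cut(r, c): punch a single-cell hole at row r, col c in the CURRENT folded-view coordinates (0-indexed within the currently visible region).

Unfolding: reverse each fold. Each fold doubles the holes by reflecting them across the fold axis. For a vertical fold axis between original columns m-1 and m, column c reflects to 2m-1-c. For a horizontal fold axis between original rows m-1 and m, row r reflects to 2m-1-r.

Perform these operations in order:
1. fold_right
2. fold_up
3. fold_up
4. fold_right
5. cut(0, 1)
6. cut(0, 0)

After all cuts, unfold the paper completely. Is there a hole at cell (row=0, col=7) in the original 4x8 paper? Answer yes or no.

Op 1 fold_right: fold axis v@4; visible region now rows[0,4) x cols[4,8) = 4x4
Op 2 fold_up: fold axis h@2; visible region now rows[0,2) x cols[4,8) = 2x4
Op 3 fold_up: fold axis h@1; visible region now rows[0,1) x cols[4,8) = 1x4
Op 4 fold_right: fold axis v@6; visible region now rows[0,1) x cols[6,8) = 1x2
Op 5 cut(0, 1): punch at orig (0,7); cuts so far [(0, 7)]; region rows[0,1) x cols[6,8) = 1x2
Op 6 cut(0, 0): punch at orig (0,6); cuts so far [(0, 6), (0, 7)]; region rows[0,1) x cols[6,8) = 1x2
Unfold 1 (reflect across v@6): 4 holes -> [(0, 4), (0, 5), (0, 6), (0, 7)]
Unfold 2 (reflect across h@1): 8 holes -> [(0, 4), (0, 5), (0, 6), (0, 7), (1, 4), (1, 5), (1, 6), (1, 7)]
Unfold 3 (reflect across h@2): 16 holes -> [(0, 4), (0, 5), (0, 6), (0, 7), (1, 4), (1, 5), (1, 6), (1, 7), (2, 4), (2, 5), (2, 6), (2, 7), (3, 4), (3, 5), (3, 6), (3, 7)]
Unfold 4 (reflect across v@4): 32 holes -> [(0, 0), (0, 1), (0, 2), (0, 3), (0, 4), (0, 5), (0, 6), (0, 7), (1, 0), (1, 1), (1, 2), (1, 3), (1, 4), (1, 5), (1, 6), (1, 7), (2, 0), (2, 1), (2, 2), (2, 3), (2, 4), (2, 5), (2, 6), (2, 7), (3, 0), (3, 1), (3, 2), (3, 3), (3, 4), (3, 5), (3, 6), (3, 7)]
Holes: [(0, 0), (0, 1), (0, 2), (0, 3), (0, 4), (0, 5), (0, 6), (0, 7), (1, 0), (1, 1), (1, 2), (1, 3), (1, 4), (1, 5), (1, 6), (1, 7), (2, 0), (2, 1), (2, 2), (2, 3), (2, 4), (2, 5), (2, 6), (2, 7), (3, 0), (3, 1), (3, 2), (3, 3), (3, 4), (3, 5), (3, 6), (3, 7)]

Answer: yes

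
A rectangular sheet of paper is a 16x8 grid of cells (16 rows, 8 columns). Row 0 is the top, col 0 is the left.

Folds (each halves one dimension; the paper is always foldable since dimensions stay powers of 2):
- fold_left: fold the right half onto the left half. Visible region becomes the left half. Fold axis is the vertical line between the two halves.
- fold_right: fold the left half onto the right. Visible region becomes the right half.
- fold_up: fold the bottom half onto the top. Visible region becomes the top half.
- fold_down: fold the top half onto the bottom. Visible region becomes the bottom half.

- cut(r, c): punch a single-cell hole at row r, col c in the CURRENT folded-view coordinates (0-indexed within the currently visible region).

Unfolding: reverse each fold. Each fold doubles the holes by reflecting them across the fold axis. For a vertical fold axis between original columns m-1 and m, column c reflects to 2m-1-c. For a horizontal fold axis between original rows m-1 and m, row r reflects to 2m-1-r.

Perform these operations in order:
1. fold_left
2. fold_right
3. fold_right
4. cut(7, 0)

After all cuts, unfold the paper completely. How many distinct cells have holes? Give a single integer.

Answer: 8

Derivation:
Op 1 fold_left: fold axis v@4; visible region now rows[0,16) x cols[0,4) = 16x4
Op 2 fold_right: fold axis v@2; visible region now rows[0,16) x cols[2,4) = 16x2
Op 3 fold_right: fold axis v@3; visible region now rows[0,16) x cols[3,4) = 16x1
Op 4 cut(7, 0): punch at orig (7,3); cuts so far [(7, 3)]; region rows[0,16) x cols[3,4) = 16x1
Unfold 1 (reflect across v@3): 2 holes -> [(7, 2), (7, 3)]
Unfold 2 (reflect across v@2): 4 holes -> [(7, 0), (7, 1), (7, 2), (7, 3)]
Unfold 3 (reflect across v@4): 8 holes -> [(7, 0), (7, 1), (7, 2), (7, 3), (7, 4), (7, 5), (7, 6), (7, 7)]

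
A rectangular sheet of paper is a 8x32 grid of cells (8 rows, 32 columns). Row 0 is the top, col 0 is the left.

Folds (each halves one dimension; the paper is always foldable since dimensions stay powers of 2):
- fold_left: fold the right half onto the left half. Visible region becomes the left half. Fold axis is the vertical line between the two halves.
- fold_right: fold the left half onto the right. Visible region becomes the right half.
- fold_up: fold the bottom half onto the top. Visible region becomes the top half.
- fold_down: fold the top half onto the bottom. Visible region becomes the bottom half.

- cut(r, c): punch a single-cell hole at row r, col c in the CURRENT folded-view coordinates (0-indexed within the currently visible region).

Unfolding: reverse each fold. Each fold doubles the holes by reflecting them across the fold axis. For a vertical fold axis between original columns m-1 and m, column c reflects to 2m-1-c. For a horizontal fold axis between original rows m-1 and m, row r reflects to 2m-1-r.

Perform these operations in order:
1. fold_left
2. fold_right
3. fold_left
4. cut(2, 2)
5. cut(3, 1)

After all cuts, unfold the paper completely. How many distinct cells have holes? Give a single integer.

Op 1 fold_left: fold axis v@16; visible region now rows[0,8) x cols[0,16) = 8x16
Op 2 fold_right: fold axis v@8; visible region now rows[0,8) x cols[8,16) = 8x8
Op 3 fold_left: fold axis v@12; visible region now rows[0,8) x cols[8,12) = 8x4
Op 4 cut(2, 2): punch at orig (2,10); cuts so far [(2, 10)]; region rows[0,8) x cols[8,12) = 8x4
Op 5 cut(3, 1): punch at orig (3,9); cuts so far [(2, 10), (3, 9)]; region rows[0,8) x cols[8,12) = 8x4
Unfold 1 (reflect across v@12): 4 holes -> [(2, 10), (2, 13), (3, 9), (3, 14)]
Unfold 2 (reflect across v@8): 8 holes -> [(2, 2), (2, 5), (2, 10), (2, 13), (3, 1), (3, 6), (3, 9), (3, 14)]
Unfold 3 (reflect across v@16): 16 holes -> [(2, 2), (2, 5), (2, 10), (2, 13), (2, 18), (2, 21), (2, 26), (2, 29), (3, 1), (3, 6), (3, 9), (3, 14), (3, 17), (3, 22), (3, 25), (3, 30)]

Answer: 16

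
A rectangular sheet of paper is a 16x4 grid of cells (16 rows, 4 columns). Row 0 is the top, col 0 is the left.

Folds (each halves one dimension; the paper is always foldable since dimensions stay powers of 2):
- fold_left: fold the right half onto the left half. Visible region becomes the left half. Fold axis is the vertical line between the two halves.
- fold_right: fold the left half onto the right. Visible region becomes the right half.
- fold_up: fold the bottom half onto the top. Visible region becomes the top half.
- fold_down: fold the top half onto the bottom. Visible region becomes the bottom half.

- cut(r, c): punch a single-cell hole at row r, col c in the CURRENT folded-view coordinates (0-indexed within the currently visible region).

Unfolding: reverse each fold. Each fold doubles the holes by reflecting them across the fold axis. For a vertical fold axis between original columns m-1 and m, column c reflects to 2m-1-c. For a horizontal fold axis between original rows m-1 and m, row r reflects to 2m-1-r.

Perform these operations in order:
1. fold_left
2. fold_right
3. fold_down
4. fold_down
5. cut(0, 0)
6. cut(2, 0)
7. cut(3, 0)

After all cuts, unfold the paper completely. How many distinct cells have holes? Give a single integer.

Answer: 48

Derivation:
Op 1 fold_left: fold axis v@2; visible region now rows[0,16) x cols[0,2) = 16x2
Op 2 fold_right: fold axis v@1; visible region now rows[0,16) x cols[1,2) = 16x1
Op 3 fold_down: fold axis h@8; visible region now rows[8,16) x cols[1,2) = 8x1
Op 4 fold_down: fold axis h@12; visible region now rows[12,16) x cols[1,2) = 4x1
Op 5 cut(0, 0): punch at orig (12,1); cuts so far [(12, 1)]; region rows[12,16) x cols[1,2) = 4x1
Op 6 cut(2, 0): punch at orig (14,1); cuts so far [(12, 1), (14, 1)]; region rows[12,16) x cols[1,2) = 4x1
Op 7 cut(3, 0): punch at orig (15,1); cuts so far [(12, 1), (14, 1), (15, 1)]; region rows[12,16) x cols[1,2) = 4x1
Unfold 1 (reflect across h@12): 6 holes -> [(8, 1), (9, 1), (11, 1), (12, 1), (14, 1), (15, 1)]
Unfold 2 (reflect across h@8): 12 holes -> [(0, 1), (1, 1), (3, 1), (4, 1), (6, 1), (7, 1), (8, 1), (9, 1), (11, 1), (12, 1), (14, 1), (15, 1)]
Unfold 3 (reflect across v@1): 24 holes -> [(0, 0), (0, 1), (1, 0), (1, 1), (3, 0), (3, 1), (4, 0), (4, 1), (6, 0), (6, 1), (7, 0), (7, 1), (8, 0), (8, 1), (9, 0), (9, 1), (11, 0), (11, 1), (12, 0), (12, 1), (14, 0), (14, 1), (15, 0), (15, 1)]
Unfold 4 (reflect across v@2): 48 holes -> [(0, 0), (0, 1), (0, 2), (0, 3), (1, 0), (1, 1), (1, 2), (1, 3), (3, 0), (3, 1), (3, 2), (3, 3), (4, 0), (4, 1), (4, 2), (4, 3), (6, 0), (6, 1), (6, 2), (6, 3), (7, 0), (7, 1), (7, 2), (7, 3), (8, 0), (8, 1), (8, 2), (8, 3), (9, 0), (9, 1), (9, 2), (9, 3), (11, 0), (11, 1), (11, 2), (11, 3), (12, 0), (12, 1), (12, 2), (12, 3), (14, 0), (14, 1), (14, 2), (14, 3), (15, 0), (15, 1), (15, 2), (15, 3)]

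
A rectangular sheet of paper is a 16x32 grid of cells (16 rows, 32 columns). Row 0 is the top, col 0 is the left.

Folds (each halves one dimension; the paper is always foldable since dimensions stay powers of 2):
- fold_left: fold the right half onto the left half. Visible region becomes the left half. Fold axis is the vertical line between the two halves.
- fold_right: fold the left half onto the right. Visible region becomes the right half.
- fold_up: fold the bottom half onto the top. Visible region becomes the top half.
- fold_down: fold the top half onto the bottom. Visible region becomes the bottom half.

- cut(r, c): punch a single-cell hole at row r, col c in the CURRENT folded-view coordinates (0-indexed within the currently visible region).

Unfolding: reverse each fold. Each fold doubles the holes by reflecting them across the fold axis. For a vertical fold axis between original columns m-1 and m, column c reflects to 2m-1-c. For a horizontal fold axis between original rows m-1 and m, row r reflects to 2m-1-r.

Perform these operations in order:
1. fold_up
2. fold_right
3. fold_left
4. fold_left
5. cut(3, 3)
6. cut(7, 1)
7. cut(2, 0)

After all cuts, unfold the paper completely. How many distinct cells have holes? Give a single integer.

Op 1 fold_up: fold axis h@8; visible region now rows[0,8) x cols[0,32) = 8x32
Op 2 fold_right: fold axis v@16; visible region now rows[0,8) x cols[16,32) = 8x16
Op 3 fold_left: fold axis v@24; visible region now rows[0,8) x cols[16,24) = 8x8
Op 4 fold_left: fold axis v@20; visible region now rows[0,8) x cols[16,20) = 8x4
Op 5 cut(3, 3): punch at orig (3,19); cuts so far [(3, 19)]; region rows[0,8) x cols[16,20) = 8x4
Op 6 cut(7, 1): punch at orig (7,17); cuts so far [(3, 19), (7, 17)]; region rows[0,8) x cols[16,20) = 8x4
Op 7 cut(2, 0): punch at orig (2,16); cuts so far [(2, 16), (3, 19), (7, 17)]; region rows[0,8) x cols[16,20) = 8x4
Unfold 1 (reflect across v@20): 6 holes -> [(2, 16), (2, 23), (3, 19), (3, 20), (7, 17), (7, 22)]
Unfold 2 (reflect across v@24): 12 holes -> [(2, 16), (2, 23), (2, 24), (2, 31), (3, 19), (3, 20), (3, 27), (3, 28), (7, 17), (7, 22), (7, 25), (7, 30)]
Unfold 3 (reflect across v@16): 24 holes -> [(2, 0), (2, 7), (2, 8), (2, 15), (2, 16), (2, 23), (2, 24), (2, 31), (3, 3), (3, 4), (3, 11), (3, 12), (3, 19), (3, 20), (3, 27), (3, 28), (7, 1), (7, 6), (7, 9), (7, 14), (7, 17), (7, 22), (7, 25), (7, 30)]
Unfold 4 (reflect across h@8): 48 holes -> [(2, 0), (2, 7), (2, 8), (2, 15), (2, 16), (2, 23), (2, 24), (2, 31), (3, 3), (3, 4), (3, 11), (3, 12), (3, 19), (3, 20), (3, 27), (3, 28), (7, 1), (7, 6), (7, 9), (7, 14), (7, 17), (7, 22), (7, 25), (7, 30), (8, 1), (8, 6), (8, 9), (8, 14), (8, 17), (8, 22), (8, 25), (8, 30), (12, 3), (12, 4), (12, 11), (12, 12), (12, 19), (12, 20), (12, 27), (12, 28), (13, 0), (13, 7), (13, 8), (13, 15), (13, 16), (13, 23), (13, 24), (13, 31)]

Answer: 48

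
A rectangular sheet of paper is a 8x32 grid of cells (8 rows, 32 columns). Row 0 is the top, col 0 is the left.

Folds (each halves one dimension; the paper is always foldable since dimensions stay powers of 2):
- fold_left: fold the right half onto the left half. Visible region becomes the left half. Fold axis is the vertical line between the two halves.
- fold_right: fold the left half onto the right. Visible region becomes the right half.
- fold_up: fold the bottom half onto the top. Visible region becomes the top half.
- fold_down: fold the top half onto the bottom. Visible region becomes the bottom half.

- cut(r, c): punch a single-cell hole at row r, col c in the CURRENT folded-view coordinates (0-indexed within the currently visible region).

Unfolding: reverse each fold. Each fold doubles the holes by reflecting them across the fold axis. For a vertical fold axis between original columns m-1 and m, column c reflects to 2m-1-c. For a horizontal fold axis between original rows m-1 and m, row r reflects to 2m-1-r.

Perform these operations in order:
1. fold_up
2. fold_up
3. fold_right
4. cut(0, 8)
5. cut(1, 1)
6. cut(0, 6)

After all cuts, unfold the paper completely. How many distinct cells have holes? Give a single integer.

Answer: 24

Derivation:
Op 1 fold_up: fold axis h@4; visible region now rows[0,4) x cols[0,32) = 4x32
Op 2 fold_up: fold axis h@2; visible region now rows[0,2) x cols[0,32) = 2x32
Op 3 fold_right: fold axis v@16; visible region now rows[0,2) x cols[16,32) = 2x16
Op 4 cut(0, 8): punch at orig (0,24); cuts so far [(0, 24)]; region rows[0,2) x cols[16,32) = 2x16
Op 5 cut(1, 1): punch at orig (1,17); cuts so far [(0, 24), (1, 17)]; region rows[0,2) x cols[16,32) = 2x16
Op 6 cut(0, 6): punch at orig (0,22); cuts so far [(0, 22), (0, 24), (1, 17)]; region rows[0,2) x cols[16,32) = 2x16
Unfold 1 (reflect across v@16): 6 holes -> [(0, 7), (0, 9), (0, 22), (0, 24), (1, 14), (1, 17)]
Unfold 2 (reflect across h@2): 12 holes -> [(0, 7), (0, 9), (0, 22), (0, 24), (1, 14), (1, 17), (2, 14), (2, 17), (3, 7), (3, 9), (3, 22), (3, 24)]
Unfold 3 (reflect across h@4): 24 holes -> [(0, 7), (0, 9), (0, 22), (0, 24), (1, 14), (1, 17), (2, 14), (2, 17), (3, 7), (3, 9), (3, 22), (3, 24), (4, 7), (4, 9), (4, 22), (4, 24), (5, 14), (5, 17), (6, 14), (6, 17), (7, 7), (7, 9), (7, 22), (7, 24)]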